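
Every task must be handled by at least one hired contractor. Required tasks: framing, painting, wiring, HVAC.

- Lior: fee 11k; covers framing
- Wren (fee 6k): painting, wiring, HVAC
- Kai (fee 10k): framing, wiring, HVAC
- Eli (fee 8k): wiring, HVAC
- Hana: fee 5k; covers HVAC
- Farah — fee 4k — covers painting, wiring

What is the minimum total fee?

14

The greedy cost-per-new-task heuristic would pick Wren and Kai for 16, but a cheaper cover exists.
Choose Kai and Farah: together they cover framing, painting, wiring, HVAC — every task.
Total fee: 10 + 4 = 14.
No cover costs less than 14.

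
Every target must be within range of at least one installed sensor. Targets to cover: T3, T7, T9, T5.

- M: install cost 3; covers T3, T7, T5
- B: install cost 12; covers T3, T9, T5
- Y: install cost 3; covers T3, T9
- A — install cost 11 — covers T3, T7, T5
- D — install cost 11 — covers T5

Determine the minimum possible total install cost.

This is a weighted set-cover instance.
Choose M and Y: together they cover T3, T7, T9, T5 — every target.
Total install cost: 3 + 3 = 6.

6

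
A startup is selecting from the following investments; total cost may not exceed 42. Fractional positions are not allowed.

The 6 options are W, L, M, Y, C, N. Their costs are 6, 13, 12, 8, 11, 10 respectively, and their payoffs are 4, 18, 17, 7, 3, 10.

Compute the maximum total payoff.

49

Allowing fractional choices, the relaxed optimum would be about 51.1, but investments are indivisible.
L + M + N: cost 13 + 12 + 10 = 35 ≤ 42, payoff 18 + 17 + 10 = 45.
W + L + M + Y: cost 6 + 13 + 12 + 8 = 39 ≤ 42, payoff 4 + 18 + 17 + 7 = 46.
W + L + M + N: cost 6 + 13 + 12 + 10 = 41 ≤ 42, payoff 4 + 18 + 17 + 10 = 49.
Best is W, L, M, and N with total payoff 49.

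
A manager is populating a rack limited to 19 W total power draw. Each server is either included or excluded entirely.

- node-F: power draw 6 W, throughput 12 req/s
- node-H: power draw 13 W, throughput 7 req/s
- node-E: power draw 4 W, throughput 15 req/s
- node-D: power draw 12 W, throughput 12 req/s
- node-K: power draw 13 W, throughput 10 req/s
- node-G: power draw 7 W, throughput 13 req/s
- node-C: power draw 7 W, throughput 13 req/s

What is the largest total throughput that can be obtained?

Allowing fractional choices, the relaxed optimum would be about 43.7, but servers are indivisible.
node-E + node-G + node-C: power draw 4 + 7 + 7 = 18 ≤ 19, throughput 15 + 13 + 13 = 41.
node-F + node-E + node-G: power draw 6 + 4 + 7 = 17 ≤ 19, throughput 12 + 15 + 13 = 40.
Best is node-E, node-G, and node-C with total throughput 41.

41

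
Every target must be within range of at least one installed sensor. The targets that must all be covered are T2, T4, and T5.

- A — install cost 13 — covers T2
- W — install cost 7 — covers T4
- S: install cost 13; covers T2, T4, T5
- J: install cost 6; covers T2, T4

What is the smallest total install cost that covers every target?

This is an integer covering problem.
The greedy cost-per-new-target heuristic would pick J and S for 19, but a cheaper cover exists.
S alone covers T2, T4, T5 — every target.
Total install cost: 13.
No cover costs less than 13.

13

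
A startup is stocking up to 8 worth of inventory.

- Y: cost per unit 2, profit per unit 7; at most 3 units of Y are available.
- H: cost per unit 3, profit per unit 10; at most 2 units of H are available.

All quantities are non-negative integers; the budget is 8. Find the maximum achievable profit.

Y has the best ratio (7/2); taking only Y gives at most 3×7 = 21 (stopped by the supply cap of 3).
Mixing does better — 1×Y and 2×H: cost 8 ≤ 8, profit 1·7 + 2·10 = 27.

27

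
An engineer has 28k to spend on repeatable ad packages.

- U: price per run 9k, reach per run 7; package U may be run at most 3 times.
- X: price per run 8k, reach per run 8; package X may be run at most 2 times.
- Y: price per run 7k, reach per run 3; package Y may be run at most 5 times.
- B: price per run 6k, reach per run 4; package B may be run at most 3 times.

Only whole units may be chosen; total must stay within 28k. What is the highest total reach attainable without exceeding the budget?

X has the best ratio (8/8); taking only X gives at most 2×8 = 16 (stopped by the supply cap of 2).
Mixing does better — 2×X and 2×B: price 28 ≤ 28, reach 2·8 + 2·4 = 24.

24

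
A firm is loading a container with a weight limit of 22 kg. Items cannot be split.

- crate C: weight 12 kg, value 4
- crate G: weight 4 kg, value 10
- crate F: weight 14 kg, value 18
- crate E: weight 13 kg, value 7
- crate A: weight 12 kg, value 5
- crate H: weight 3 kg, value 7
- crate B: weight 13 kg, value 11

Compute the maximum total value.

35

Allowing fractional choices, the relaxed optimum would be about 35.8, but items are indivisible.
crate G + crate F + crate H: weight 4 + 14 + 3 = 21 ≤ 22, value 10 + 18 + 7 = 35.
crate G + crate F: weight 4 + 14 = 18 ≤ 22, value 10 + 18 = 28.
Best is crate G, crate F, and crate H with total value 35.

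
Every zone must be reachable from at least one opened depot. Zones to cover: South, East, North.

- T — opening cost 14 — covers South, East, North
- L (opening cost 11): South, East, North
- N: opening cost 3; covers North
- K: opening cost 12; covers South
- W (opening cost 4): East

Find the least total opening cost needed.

L alone covers South, East, North — every zone.
Total opening cost: 11.

11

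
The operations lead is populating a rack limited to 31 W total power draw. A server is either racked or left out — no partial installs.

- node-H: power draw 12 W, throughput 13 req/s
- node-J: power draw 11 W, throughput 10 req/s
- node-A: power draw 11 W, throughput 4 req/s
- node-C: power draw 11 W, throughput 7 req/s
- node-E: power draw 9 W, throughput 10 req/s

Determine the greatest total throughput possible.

node-H + node-E: power draw 12 + 9 = 21 ≤ 31, throughput 13 + 10 = 23.
node-J + node-C + node-E: power draw 11 + 11 + 9 = 31 ≤ 31, throughput 10 + 7 + 10 = 27.
node-J + node-A + node-E: power draw 11 + 11 + 9 = 31 ≤ 31, throughput 10 + 4 + 10 = 24.
Best is node-J, node-C, and node-E with total throughput 27.

27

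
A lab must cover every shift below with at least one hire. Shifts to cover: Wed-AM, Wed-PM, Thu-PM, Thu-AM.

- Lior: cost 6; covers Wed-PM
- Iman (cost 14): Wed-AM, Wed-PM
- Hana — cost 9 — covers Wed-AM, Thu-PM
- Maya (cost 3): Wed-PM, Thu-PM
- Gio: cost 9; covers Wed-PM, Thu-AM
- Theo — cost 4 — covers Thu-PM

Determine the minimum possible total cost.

The greedy cost-per-new-shift heuristic would pick Maya, Hana, and Gio for 21, but a cheaper cover exists.
Choose Hana and Gio: together they cover Wed-AM, Wed-PM, Thu-PM, Thu-AM — every shift.
Total cost: 9 + 9 = 18.
No cover costs less than 18.

18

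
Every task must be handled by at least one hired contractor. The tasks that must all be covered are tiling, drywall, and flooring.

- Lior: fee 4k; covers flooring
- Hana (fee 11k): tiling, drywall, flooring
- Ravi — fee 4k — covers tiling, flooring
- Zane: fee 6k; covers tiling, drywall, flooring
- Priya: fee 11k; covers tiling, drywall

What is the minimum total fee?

6

Zane alone covers tiling, drywall, flooring — every task.
Total fee: 6.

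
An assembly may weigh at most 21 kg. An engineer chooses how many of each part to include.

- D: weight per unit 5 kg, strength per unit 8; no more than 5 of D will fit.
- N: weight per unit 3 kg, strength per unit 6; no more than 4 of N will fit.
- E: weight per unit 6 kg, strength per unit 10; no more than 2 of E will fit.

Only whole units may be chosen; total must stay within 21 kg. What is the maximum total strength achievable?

N has the best ratio (6/3); taking only N gives at most 4×6 = 24 (stopped by the supply cap of 4).
Mixing does better — 3×N and 2×E: weight 21 ≤ 21, strength 3·6 + 2·10 = 38.

38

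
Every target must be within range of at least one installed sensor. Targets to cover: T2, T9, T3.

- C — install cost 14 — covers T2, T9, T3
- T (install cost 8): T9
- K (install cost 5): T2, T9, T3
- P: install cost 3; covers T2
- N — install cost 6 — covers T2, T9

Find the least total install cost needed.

This is an integer covering problem.
K alone covers T2, T9, T3 — every target.
Total install cost: 5.
No cover costs less than 5.

5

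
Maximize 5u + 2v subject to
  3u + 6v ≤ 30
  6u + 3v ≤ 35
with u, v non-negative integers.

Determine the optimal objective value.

27

The continuous relaxation peaks at (5.83, 0) with value 29.17; rounding to a feasible lattice point costs some objective.
(u,v)=(5,1): 3·5+6·1=21≤30, 6·5+3·1=33≤35, objective 27.
(u,v)=(5,0): 3·5+6·0=15≤30, 6·5+3·0=30≤35, objective 25.
(u,v)=(4,2): 3·4+6·2=24≤30, 6·4+3·2=30≤35, objective 24.
No feasible integer point exceeds 27.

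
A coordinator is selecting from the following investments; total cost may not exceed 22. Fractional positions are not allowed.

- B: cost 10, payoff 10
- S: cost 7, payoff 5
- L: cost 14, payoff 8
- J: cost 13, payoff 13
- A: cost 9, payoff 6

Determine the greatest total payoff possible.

J + A: cost 13 + 9 = 22 ≤ 22, payoff 13 + 6 = 19.
B + A: cost 10 + 9 = 19 ≤ 22, payoff 10 + 6 = 16.
S + J: cost 7 + 13 = 20 ≤ 22, payoff 5 + 13 = 18.
Best is J and A with total payoff 19.

19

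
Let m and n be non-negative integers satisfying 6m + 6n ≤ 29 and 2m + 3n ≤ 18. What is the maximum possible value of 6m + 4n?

24

The continuous relaxation peaks at (4.83, 0) with value 29.00; rounding to a feasible lattice point costs some objective.
(m,n)=(4,0): 6·4+6·0=24≤29, 2·4+3·0=8≤18, objective 24.
(m,n)=(3,1): 6·3+6·1=24≤29, 2·3+3·1=9≤18, objective 22.
The best lattice point is (4,0), giving 24.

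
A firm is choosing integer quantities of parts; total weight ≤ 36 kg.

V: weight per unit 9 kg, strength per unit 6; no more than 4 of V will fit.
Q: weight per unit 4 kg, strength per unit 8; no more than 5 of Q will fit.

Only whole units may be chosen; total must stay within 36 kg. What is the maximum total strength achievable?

46

Q has the best ratio (8/4); taking only Q gives at most 5×8 = 40 (stopped by the supply cap of 5).
Mixing does better — 1×V and 5×Q: weight 29 ≤ 36, strength 1·6 + 5·8 = 46.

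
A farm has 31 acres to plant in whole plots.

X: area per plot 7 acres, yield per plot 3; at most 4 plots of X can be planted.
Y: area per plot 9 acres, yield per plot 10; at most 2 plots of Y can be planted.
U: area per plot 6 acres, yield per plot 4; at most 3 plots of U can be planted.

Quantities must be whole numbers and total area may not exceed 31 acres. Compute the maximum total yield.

Take 2×Y and 2×U: area 30 ≤ 31, yield 2·10 + 2·4 = 28.
Y has the best ratio (10/9) and is taken to its limit of 2; remaining capacity is filled optimally with the others.

28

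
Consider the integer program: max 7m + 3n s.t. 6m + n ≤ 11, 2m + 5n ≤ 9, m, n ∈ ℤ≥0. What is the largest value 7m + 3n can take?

10

(m,n)=(1,1): 6·1+1·1=7≤11, 2·1+5·1=7≤9, objective 10.
(m,n)=(1,0): 6·1+1·0=6≤11, 2·1+5·0=2≤9, objective 7.
(m,n)=(0,1): 6·0+1·1=1≤11, 2·0+5·1=5≤9, objective 3.
No feasible integer point exceeds 10.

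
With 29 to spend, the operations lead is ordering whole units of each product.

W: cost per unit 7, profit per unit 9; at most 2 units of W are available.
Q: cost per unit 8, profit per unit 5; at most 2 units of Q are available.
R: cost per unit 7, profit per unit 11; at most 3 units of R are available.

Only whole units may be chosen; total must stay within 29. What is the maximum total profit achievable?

42

2×W and 2×R: cost 28 ≤ 29, profit 2·9 + 2·11 = 40.
1×W and 3×R: cost 28 ≤ 29, profit 1·9 + 3·11 = 42.
Best is 42.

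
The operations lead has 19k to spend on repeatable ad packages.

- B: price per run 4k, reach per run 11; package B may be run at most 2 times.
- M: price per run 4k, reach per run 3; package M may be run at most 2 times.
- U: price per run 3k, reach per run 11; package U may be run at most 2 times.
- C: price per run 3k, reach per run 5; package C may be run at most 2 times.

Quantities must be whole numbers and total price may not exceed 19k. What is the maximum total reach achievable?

49

2×B, 2×U, and 1×C: price 17 ≤ 19, reach 2·11 + 2·11 + 1·5 = 49.
2×B, 1×M, and 2×U: price 18 ≤ 19, reach 2·11 + 1·3 + 2·11 = 47.
Best is 49.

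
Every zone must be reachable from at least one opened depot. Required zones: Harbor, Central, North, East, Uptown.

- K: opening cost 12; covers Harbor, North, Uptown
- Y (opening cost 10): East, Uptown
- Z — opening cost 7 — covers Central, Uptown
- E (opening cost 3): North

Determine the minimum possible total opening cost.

29

The greedy cost-per-new-zone heuristic would pick E, Z, Y, and K for 32, but a cheaper cover exists.
Choose K, Y, and Z: together they cover Harbor, Central, North, East, Uptown — every zone.
Total opening cost: 12 + 10 + 7 = 29.
No cover costs less than 29.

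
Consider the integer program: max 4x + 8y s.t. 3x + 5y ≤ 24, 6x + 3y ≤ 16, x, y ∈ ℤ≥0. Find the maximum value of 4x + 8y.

32

Relaxing integrality, the LP optimum is 38.40 at (x,y) = (0, 4.8), which is not an integer point.
(x,y)=(0,4): 3·0+5·4=20≤24, 6·0+3·4=12≤16, objective 32.
(x,y)=(1,3): 3·1+5·3=18≤24, 6·1+3·3=15≤16, objective 28.
(x,y)=(0,3): 3·0+5·3=15≤24, 6·0+3·3=9≤16, objective 24.
Maximum is 32 at (x,y)=(0,4).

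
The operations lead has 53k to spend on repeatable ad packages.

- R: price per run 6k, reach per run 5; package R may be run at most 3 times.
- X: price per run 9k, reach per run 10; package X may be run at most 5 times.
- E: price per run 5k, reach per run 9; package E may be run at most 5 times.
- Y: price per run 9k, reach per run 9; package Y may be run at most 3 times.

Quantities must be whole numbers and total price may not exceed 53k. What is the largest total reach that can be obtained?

75

E has the best ratio (9/5); taking only E gives at most 5×9 = 45 (stopped by the supply cap of 5).
Mixing does better — 3×X and 5×E: price 52 ≤ 53, reach 3·10 + 5·9 = 75.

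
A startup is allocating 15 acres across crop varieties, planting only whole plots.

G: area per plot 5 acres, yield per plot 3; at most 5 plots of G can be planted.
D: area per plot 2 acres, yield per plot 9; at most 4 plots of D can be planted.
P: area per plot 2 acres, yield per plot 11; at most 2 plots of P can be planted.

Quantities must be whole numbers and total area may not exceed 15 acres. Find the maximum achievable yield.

This is a bounded integer knapsack.
P has the best ratio (11/2); taking only P gives at most 2×11 = 22 (stopped by the supply cap of 2).
Mixing does better — 4×D and 2×P: area 12 ≤ 15, yield 4·9 + 2·11 = 58.

58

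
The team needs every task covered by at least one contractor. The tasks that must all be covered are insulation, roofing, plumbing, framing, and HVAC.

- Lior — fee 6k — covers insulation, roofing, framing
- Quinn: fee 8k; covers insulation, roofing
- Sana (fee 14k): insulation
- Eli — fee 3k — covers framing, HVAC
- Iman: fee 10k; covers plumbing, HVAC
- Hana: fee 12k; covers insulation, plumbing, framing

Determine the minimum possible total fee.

16

The greedy cost-per-new-task heuristic would pick Eli, Lior, and Iman for 19, but a cheaper cover exists.
Choose Lior and Iman: together they cover insulation, roofing, plumbing, framing, HVAC — every task.
Total fee: 6 + 10 = 16.
No cover costs less than 16.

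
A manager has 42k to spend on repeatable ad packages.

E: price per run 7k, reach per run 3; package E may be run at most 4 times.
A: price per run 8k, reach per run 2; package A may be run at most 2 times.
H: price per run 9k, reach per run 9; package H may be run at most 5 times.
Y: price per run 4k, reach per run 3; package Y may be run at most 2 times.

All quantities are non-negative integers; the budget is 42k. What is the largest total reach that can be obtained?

39

H has the best ratio (9/9); taking only H gives at most 4×9 = 36 (stopped by the price limit).
Mixing does better — 4×H and 1×Y: price 40 ≤ 42, reach 4·9 + 1·3 = 39.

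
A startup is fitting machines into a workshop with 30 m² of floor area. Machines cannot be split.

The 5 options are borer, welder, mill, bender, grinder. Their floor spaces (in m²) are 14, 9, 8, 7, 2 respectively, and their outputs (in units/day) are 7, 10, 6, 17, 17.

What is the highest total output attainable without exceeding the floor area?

50

This is an integer program with binary decision variables.
Allowing fractional choices, the relaxed optimum would be about 52.0, but machines are indivisible.
welder + mill + bender + grinder: floor space 9 + 8 + 7 + 2 = 26 ≤ 30, output 10 + 6 + 17 + 17 = 50.
welder + bender + grinder: floor space 9 + 7 + 2 = 18 ≤ 30, output 10 + 17 + 17 = 44.
Best is welder, mill, bender, and grinder with total output 50.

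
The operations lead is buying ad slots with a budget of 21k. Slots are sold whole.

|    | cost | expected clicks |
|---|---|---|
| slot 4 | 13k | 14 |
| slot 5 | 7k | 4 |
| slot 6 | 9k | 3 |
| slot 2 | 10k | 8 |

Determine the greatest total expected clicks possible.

slot 4: cost 13 ≤ 21, expected clicks 14.
slot 4 + slot 5: cost 13 + 7 = 20 ≤ 21, expected clicks 14 + 4 = 18.
slot 5 + slot 2: cost 7 + 10 = 17 ≤ 21, expected clicks 4 + 8 = 12.
Best is slot 4 and slot 5 with total expected clicks 18.

18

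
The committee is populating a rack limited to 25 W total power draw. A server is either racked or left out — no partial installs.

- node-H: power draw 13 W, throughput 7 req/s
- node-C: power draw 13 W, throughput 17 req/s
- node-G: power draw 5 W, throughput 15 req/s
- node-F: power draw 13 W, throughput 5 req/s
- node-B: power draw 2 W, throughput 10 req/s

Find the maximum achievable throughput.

42

Allowing fractional choices, the relaxed optimum would be about 44.7, but servers are indivisible.
node-C + node-G: power draw 13 + 5 = 18 ≤ 25, throughput 17 + 15 = 32.
node-C + node-G + node-B: power draw 13 + 5 + 2 = 20 ≤ 25, throughput 17 + 15 + 10 = 42.
Best is node-C, node-G, and node-B with total throughput 42.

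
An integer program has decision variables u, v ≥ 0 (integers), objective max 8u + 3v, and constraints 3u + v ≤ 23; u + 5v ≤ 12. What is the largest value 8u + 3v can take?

The continuous relaxation peaks at (7.36, 0.929) with value 61.64; rounding to a feasible lattice point costs some objective.
(u,v)=(7,1): 3·7+1·1=22≤23, 1·7+5·1=12≤12, objective 59.
(u,v)=(7,0): 3·7+1·0=21≤23, 1·7+5·0=7≤12, objective 56.
(u,v)=(6,1): 3·6+1·1=19≤23, 1·6+5·1=11≤12, objective 51.
(u,v)=(6,0): 3·6+1·0=18≤23, 1·6+5·0=6≤12, objective 48.
Maximum is 59 at (u,v)=(7,1).

59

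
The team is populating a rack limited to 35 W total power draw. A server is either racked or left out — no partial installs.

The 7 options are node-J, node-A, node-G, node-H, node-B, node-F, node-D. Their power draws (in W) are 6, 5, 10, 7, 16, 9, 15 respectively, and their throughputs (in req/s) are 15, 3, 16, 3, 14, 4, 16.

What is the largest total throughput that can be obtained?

Treat it as a binary knapsack problem.
node-J + node-G + node-D: power draw 6 + 10 + 15 = 31 ≤ 35, throughput 15 + 16 + 16 = 47.
node-J + node-G + node-B: power draw 6 + 10 + 16 = 32 ≤ 35, throughput 15 + 16 + 14 = 45.
node-J + node-A + node-G + node-F: power draw 6 + 5 + 10 + 9 = 30 ≤ 35, throughput 15 + 3 + 16 + 4 = 38.
Best is node-J, node-G, and node-D with total throughput 47.

47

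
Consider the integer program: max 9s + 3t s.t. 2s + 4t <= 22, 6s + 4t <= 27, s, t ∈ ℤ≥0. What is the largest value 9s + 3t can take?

36

The continuous relaxation peaks at (4.5, 0) with value 40.50; rounding to a feasible lattice point costs some objective.
(s,t)=(4,0): 2·4+4·0=8≤22, 6·4+4·0=24≤27, objective 36.
(s,t)=(3,1): 2·3+4·1=10≤22, 6·3+4·1=22≤27, objective 30.
(s,t)=(3,0): 2·3+4·0=6≤22, 6·3+4·0=18≤27, objective 27.
No feasible integer point exceeds 36.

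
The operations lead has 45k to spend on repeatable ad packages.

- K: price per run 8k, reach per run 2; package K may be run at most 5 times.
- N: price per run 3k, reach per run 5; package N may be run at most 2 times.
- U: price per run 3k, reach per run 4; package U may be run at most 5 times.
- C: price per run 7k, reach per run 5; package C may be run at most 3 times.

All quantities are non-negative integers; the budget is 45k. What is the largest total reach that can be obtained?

45

2×N, 5×U, and 3×C: price 42 ≤ 45, reach 2·5 + 5·4 + 3·5 = 45.
1×K, 2×N, 5×U, and 2×C: price 43 ≤ 45, reach 1·2 + 2·5 + 5·4 + 2·5 = 42.
Best is 45.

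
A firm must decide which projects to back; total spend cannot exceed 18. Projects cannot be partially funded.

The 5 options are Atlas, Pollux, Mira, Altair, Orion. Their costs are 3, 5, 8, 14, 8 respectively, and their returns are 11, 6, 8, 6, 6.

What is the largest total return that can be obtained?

This is a 0-1 knapsack instance.
Atlas + Pollux + Orion: cost 3 + 5 + 8 = 16 ≤ 18, return 11 + 6 + 6 = 23.
Atlas + Mira: cost 3 + 8 = 11 ≤ 18, return 11 + 8 = 19.
Atlas + Pollux + Mira: cost 3 + 5 + 8 = 16 ≤ 18, return 11 + 6 + 8 = 25.
Best is Atlas, Pollux, and Mira with total return 25.

25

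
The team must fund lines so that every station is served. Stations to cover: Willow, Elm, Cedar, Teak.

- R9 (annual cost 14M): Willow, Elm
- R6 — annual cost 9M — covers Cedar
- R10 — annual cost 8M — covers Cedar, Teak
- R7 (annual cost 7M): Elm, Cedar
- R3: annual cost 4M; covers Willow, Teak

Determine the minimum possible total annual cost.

Choose R7 and R3: together they cover Willow, Elm, Cedar, Teak — every station.
Total annual cost: 7 + 4 = 11.
No cover costs less than 11.

11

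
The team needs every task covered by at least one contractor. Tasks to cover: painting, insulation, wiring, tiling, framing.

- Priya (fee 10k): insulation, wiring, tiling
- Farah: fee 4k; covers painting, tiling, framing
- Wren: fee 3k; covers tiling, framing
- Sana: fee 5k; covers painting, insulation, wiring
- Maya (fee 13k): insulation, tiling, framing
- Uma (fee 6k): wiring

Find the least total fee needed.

8

The greedy cost-per-new-task heuristic would pick Farah and Sana for 9, but a cheaper cover exists.
Choose Wren and Sana: together they cover painting, insulation, wiring, tiling, framing — every task.
Total fee: 3 + 5 = 8.
No cover costs less than 8.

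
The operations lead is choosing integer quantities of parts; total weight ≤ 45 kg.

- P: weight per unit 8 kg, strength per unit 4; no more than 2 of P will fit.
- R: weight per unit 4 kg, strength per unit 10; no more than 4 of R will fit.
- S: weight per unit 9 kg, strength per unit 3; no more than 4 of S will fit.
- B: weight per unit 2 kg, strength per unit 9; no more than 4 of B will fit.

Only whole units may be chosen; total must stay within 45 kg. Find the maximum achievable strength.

This is a bounded integer knapsack.
Take 2×P, 4×R, and 4×B: weight 40 ≤ 45, strength 2·4 + 4·10 + 4·9 = 84.
B has the best ratio (9/2) and is taken to its limit of 4; remaining capacity is filled optimally with the others.

84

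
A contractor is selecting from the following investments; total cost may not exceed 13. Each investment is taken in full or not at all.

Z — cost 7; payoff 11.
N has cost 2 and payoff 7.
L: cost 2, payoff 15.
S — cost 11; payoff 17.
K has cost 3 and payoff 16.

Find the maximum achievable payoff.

Allowing fractional choices, the relaxed optimum would be about 47.4, but investments are indivisible.
N + L + K: cost 2 + 2 + 3 = 7 ≤ 13, payoff 7 + 15 + 16 = 38.
Z + L + K: cost 7 + 2 + 3 = 12 ≤ 13, payoff 11 + 15 + 16 = 42.
Best is Z, L, and K with total payoff 42.

42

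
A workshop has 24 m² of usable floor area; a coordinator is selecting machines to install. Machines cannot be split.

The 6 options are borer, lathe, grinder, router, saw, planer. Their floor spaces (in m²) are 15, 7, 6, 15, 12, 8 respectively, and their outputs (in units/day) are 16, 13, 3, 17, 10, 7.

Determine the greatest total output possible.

Take lathe and router: floor space 7 + 15 = 22 ≤ 24, output 13 + 17 = 30.
No other feasible combination does better.

30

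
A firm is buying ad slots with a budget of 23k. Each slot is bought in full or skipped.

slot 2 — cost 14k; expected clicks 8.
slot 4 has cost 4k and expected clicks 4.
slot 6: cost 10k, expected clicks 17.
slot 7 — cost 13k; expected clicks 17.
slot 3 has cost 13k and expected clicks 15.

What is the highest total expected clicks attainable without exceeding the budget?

slot 6 + slot 3: cost 10 + 13 = 23 ≤ 23, expected clicks 17 + 15 = 32.
slot 6 + slot 7: cost 10 + 13 = 23 ≤ 23, expected clicks 17 + 17 = 34.
slot 4 + slot 6: cost 4 + 10 = 14 ≤ 23, expected clicks 4 + 17 = 21.
Best is slot 6 and slot 7 with total expected clicks 34.

34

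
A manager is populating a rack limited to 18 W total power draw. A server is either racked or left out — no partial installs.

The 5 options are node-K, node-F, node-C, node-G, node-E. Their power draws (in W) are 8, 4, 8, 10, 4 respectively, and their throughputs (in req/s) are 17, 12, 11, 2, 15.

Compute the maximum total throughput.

Allowing fractional choices, the relaxed optimum would be about 46.8, but servers are indivisible.
node-K + node-E: power draw 8 + 4 = 12 ≤ 18, throughput 17 + 15 = 32.
node-F + node-C + node-E: power draw 4 + 8 + 4 = 16 ≤ 18, throughput 12 + 11 + 15 = 38.
node-K + node-F + node-E: power draw 8 + 4 + 4 = 16 ≤ 18, throughput 17 + 12 + 15 = 44.
Best is node-K, node-F, and node-E with total throughput 44.

44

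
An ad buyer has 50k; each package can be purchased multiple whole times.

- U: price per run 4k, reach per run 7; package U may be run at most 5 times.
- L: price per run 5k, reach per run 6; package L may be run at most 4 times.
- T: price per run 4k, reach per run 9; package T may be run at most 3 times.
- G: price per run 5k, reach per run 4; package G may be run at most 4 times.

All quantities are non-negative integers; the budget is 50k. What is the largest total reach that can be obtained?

This is a bounded integer knapsack.
Take 5×U, 3×L, and 3×T: price 47 ≤ 50, reach 5·7 + 3·6 + 3·9 = 80.
T has the best ratio (9/4) and is taken to its limit of 3; remaining capacity is filled optimally with the others.

80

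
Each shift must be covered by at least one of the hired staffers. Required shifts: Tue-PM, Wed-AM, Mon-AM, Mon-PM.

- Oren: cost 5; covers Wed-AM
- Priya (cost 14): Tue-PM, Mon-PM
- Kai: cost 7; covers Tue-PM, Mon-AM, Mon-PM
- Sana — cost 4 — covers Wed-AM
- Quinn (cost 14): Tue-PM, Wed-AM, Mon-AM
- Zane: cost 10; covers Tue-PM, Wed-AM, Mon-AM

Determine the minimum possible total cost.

11

Choose Kai and Sana: together they cover Tue-PM, Wed-AM, Mon-AM, Mon-PM — every shift.
Total cost: 7 + 4 = 11.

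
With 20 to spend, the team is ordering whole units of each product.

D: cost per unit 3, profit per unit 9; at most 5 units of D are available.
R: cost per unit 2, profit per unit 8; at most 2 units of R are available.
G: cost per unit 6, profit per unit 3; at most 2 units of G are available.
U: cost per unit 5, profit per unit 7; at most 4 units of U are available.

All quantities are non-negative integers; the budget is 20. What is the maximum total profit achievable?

61

Take 5×D and 2×R: cost 19 ≤ 20, profit 5·9 + 2·8 = 61.
R has the best ratio (8/2) and is taken to its limit of 2; remaining capacity is filled optimally with the others.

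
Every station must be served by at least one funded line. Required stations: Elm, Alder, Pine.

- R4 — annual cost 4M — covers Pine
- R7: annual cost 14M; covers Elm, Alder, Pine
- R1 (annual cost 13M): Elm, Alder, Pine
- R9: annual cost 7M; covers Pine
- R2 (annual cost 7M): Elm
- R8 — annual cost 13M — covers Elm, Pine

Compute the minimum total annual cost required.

The greedy cost-per-new-station heuristic would pick R4 and R1 for 17, but a cheaper cover exists.
R1 alone covers Elm, Alder, Pine — every station.
Total annual cost: 13.
No cover costs less than 13.

13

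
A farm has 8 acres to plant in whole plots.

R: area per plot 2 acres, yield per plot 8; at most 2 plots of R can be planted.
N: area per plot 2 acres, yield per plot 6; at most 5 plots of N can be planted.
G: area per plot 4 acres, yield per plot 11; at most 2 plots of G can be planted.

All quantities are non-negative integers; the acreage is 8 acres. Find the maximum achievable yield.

28

R has the best ratio (8/2); taking only R gives at most 2×8 = 16 (stopped by the supply cap of 2).
Mixing does better — 2×R and 2×N: area 8 ≤ 8, yield 2·8 + 2·6 = 28.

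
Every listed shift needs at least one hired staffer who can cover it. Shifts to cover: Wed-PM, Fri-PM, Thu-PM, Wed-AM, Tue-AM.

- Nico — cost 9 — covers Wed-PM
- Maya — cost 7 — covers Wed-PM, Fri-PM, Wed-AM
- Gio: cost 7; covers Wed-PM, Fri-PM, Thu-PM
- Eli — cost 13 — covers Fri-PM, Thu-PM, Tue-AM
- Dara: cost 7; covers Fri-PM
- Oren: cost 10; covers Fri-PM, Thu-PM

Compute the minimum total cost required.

Choose Maya and Eli: together they cover Wed-PM, Fri-PM, Thu-PM, Wed-AM, Tue-AM — every shift.
Total cost: 7 + 13 = 20.

20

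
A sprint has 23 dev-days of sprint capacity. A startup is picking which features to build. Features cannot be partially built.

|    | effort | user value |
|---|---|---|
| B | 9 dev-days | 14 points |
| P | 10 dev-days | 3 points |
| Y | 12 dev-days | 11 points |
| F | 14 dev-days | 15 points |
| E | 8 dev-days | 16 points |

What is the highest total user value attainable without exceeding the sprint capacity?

This is a 0-1 knapsack instance.
Allowing fractional choices, the relaxed optimum would be about 36.4, but features are indivisible.
F + E: effort 14 + 8 = 22 ≤ 23, user value 15 + 16 = 31.
B + F: effort 9 + 14 = 23 ≤ 23, user value 14 + 15 = 29.
B + E: effort 9 + 8 = 17 ≤ 23, user value 14 + 16 = 30.
Best is F and E with total user value 31.

31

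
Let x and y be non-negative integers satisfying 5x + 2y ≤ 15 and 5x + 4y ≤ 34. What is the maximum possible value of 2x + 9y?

(x,y)=(0,7): 5·0+2·7=14≤15, 5·0+4·7=28≤34, objective 63.
(x,y)=(0,6): 5·0+2·6=12≤15, 5·0+4·6=24≤34, objective 54.
The best lattice point is (0,7), giving 63.

63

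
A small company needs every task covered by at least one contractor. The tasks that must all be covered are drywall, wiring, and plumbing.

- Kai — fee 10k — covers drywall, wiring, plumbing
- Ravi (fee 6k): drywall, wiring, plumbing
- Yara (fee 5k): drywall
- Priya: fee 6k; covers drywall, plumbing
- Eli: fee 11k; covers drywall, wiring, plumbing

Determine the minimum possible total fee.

Ravi alone covers drywall, wiring, plumbing — every task.
Total fee: 6.
No cover costs less than 6.

6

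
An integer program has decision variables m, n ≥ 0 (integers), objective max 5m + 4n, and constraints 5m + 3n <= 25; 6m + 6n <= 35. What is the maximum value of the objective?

25

Relaxing integrality, the LP optimum is 27.08 at (m,n) = (3.75, 2.08), which is not an integer point.
(m,n)=(5,0): 5·5+3·0=25≤25, 6·5+6·0=30≤35, objective 25.
(m,n)=(4,1): 5·4+3·1=23≤25, 6·4+6·1=30≤35, objective 24.
The best lattice point is (5,0), giving 25.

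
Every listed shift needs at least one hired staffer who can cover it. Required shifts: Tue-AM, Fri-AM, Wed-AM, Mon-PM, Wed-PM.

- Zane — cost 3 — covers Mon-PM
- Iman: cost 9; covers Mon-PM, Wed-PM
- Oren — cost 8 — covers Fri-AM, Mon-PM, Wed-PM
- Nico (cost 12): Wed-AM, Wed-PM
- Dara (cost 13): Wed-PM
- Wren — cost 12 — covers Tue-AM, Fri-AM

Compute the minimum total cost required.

The greedy cost-per-new-shift heuristic would pick Oren, Nico, and Wren for 32, but a cheaper cover exists.
Choose Zane, Nico, and Wren: together they cover Tue-AM, Fri-AM, Wed-AM, Mon-PM, Wed-PM — every shift.
Total cost: 3 + 12 + 12 = 27.
No cover costs less than 27.

27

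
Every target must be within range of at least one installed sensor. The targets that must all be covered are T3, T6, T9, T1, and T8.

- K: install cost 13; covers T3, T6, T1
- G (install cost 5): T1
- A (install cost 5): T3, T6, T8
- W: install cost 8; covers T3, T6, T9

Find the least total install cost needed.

This is an integer covering problem.
Choose G, A, and W: together they cover T3, T6, T9, T1, T8 — every target.
Total install cost: 5 + 5 + 8 = 18.
No cover costs less than 18.

18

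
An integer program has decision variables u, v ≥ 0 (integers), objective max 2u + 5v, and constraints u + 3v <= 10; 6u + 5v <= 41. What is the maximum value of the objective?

18

Relaxing integrality, the LP optimum is 18.54 at (u,v) = (5.62, 1.46), which is not an integer point.
(u,v)=(4,2): 1·4+3·2=10≤10, 6·4+5·2=34≤41, objective 18.
(u,v)=(6,1): 1·6+3·1=9≤10, 6·6+5·1=41≤41, objective 17.
(u,v)=(3,2): 1·3+3·2=9≤10, 6·3+5·2=28≤41, objective 16.
The best lattice point is (4,2), giving 18.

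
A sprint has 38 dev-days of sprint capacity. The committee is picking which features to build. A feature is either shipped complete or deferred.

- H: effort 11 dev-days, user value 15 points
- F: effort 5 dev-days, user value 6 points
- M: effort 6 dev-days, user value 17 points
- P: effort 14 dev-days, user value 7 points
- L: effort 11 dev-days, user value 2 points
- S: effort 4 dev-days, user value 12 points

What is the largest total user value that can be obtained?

52

Allowing fractional choices, the relaxed optimum would be about 56.0, but features are indivisible.
H + F + M + L + S: effort 11 + 5 + 6 + 11 + 4 = 37 ≤ 38, user value 15 + 6 + 17 + 2 + 12 = 52.
H + M + P + S: effort 11 + 6 + 14 + 4 = 35 ≤ 38, user value 15 + 17 + 7 + 12 = 51.
H + F + M + S: effort 11 + 5 + 6 + 4 = 26 ≤ 38, user value 15 + 6 + 17 + 12 = 50.
Best is H, F, M, L, and S with total user value 52.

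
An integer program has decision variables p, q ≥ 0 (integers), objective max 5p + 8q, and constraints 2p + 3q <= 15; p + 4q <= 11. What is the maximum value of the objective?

38

The continuous relaxation peaks at (5.4, 1.4) with value 38.20; rounding to a feasible lattice point costs some objective.
(p,q)=(6,1): 2·6+3·1=15≤15, 1·6+4·1=10≤11, objective 38.
(p,q)=(7,0): 2·7+3·0=14≤15, 1·7+4·0=7≤11, objective 35.
Maximum is 38 at (p,q)=(6,1).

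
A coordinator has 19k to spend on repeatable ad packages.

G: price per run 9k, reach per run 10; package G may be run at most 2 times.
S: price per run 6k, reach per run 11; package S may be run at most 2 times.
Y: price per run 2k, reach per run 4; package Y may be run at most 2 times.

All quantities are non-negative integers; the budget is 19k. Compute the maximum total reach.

30

Y has the best ratio (4/2); taking only Y gives at most 2×4 = 8 (stopped by the supply cap of 2).
Mixing does better — 2×S and 2×Y: price 16 ≤ 19, reach 2·11 + 2·4 = 30.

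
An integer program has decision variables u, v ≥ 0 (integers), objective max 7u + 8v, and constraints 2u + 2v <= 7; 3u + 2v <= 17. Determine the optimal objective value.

(u,v)=(0,3): 2·0+2·3=6≤7, 3·0+2·3=6≤17, objective 24.
(u,v)=(1,2): 2·1+2·2=6≤7, 3·1+2·2=7≤17, objective 23.
(u,v)=(0,2): 2·0+2·2=4≤7, 3·0+2·2=4≤17, objective 16.
The best lattice point is (0,3), giving 24.

24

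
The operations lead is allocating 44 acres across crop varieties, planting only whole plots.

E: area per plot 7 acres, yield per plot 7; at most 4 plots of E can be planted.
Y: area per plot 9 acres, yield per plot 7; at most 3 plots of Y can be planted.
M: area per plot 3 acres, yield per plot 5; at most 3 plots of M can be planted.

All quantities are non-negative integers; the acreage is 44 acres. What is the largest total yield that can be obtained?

Take 4×E, 1×Y, and 2×M: area 43 ≤ 44, yield 4·7 + 1·7 + 2·5 = 45.
No other integer combination yields more.

45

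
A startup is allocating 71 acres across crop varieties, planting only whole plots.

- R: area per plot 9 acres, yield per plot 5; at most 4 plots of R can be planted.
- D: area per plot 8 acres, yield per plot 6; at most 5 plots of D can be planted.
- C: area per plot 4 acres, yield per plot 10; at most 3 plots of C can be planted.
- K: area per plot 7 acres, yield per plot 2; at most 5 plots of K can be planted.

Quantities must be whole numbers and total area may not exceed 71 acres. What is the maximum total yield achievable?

70

This is a bounded integer knapsack.
2×R, 5×D, and 3×C: area 70 ≤ 71, yield 2·5 + 5·6 + 3·10 = 70.
3×R, 4×D, and 3×C: area 71 ≤ 71, yield 3·5 + 4·6 + 3·10 = 69.
Best is 70.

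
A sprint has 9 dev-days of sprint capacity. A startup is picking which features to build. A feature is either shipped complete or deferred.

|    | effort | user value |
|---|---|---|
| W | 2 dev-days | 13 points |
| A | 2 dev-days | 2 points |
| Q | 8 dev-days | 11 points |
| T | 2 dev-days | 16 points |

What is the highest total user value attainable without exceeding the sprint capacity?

31

This is a 0-1 knapsack instance.
Take W, A, and T: effort 2 + 2 + 2 = 6 ≤ 9, user value 13 + 2 + 16 = 31.
No other feasible combination does better.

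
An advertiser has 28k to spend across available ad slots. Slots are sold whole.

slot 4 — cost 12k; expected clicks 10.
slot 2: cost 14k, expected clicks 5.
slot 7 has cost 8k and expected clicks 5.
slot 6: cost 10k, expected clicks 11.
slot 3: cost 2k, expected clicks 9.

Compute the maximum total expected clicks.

30

slot 4 + slot 6 + slot 3: cost 12 + 10 + 2 = 24 ≤ 28, expected clicks 10 + 11 + 9 = 30.
slot 2 + slot 6 + slot 3: cost 14 + 10 + 2 = 26 ≤ 28, expected clicks 5 + 11 + 9 = 25.
slot 7 + slot 6 + slot 3: cost 8 + 10 + 2 = 20 ≤ 28, expected clicks 5 + 11 + 9 = 25.
Best is slot 4, slot 6, and slot 3 with total expected clicks 30.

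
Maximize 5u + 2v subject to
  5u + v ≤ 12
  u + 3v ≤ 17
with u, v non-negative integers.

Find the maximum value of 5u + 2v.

15

The continuous relaxation peaks at (1.36, 5.21) with value 17.21; rounding to a feasible lattice point costs some objective.
(u,v)=(1,5) is feasible, giving 15.
(u,v)=(1,4) is feasible, giving 13.
(u,v)=(0,5) is feasible, giving 10.
(u,v)=(0,4) is feasible, giving 8.
Maximum is 15 at (u,v)=(1,5).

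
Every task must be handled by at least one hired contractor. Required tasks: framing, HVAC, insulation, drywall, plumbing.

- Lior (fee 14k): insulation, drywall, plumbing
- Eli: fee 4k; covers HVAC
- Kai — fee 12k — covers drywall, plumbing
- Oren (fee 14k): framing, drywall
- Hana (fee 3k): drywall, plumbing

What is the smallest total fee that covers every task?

32

Choose Lior, Eli, and Oren: together they cover framing, HVAC, insulation, drywall, plumbing — every task.
Total fee: 14 + 4 + 14 = 32.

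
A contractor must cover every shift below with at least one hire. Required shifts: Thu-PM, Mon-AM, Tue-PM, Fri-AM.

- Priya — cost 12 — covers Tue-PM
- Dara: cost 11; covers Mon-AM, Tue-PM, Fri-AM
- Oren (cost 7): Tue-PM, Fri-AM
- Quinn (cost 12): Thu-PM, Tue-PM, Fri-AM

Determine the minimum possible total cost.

23

The greedy cost-per-new-shift heuristic would pick Oren, Dara, and Quinn for 30, but a cheaper cover exists.
Choose Dara and Quinn: together they cover Thu-PM, Mon-AM, Tue-PM, Fri-AM — every shift.
Total cost: 11 + 12 = 23.
No cover costs less than 23.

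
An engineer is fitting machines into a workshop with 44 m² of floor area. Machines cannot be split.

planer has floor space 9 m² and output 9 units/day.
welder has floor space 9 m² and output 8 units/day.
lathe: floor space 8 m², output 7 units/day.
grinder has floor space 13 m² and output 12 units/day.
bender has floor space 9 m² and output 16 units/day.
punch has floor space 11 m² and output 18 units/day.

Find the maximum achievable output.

55

Allowing fractional choices, the relaxed optimum would be about 56.8, but machines are indivisible.
welder + grinder + bender + punch: floor space 9 + 13 + 9 + 11 = 42 ≤ 44, output 8 + 12 + 16 + 18 = 54.
planer + grinder + bender + punch: floor space 9 + 13 + 9 + 11 = 42 ≤ 44, output 9 + 12 + 16 + 18 = 55.
Best is planer, grinder, bender, and punch with total output 55.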